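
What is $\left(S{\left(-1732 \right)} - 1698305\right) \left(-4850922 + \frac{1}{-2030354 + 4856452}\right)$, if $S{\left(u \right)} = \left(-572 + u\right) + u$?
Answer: $\frac{23337700828636373055}{2826098} \approx 8.2579 \cdot 10^{12}$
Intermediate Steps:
$S{\left(u \right)} = -572 + 2 u$
$\left(S{\left(-1732 \right)} - 1698305\right) \left(-4850922 + \frac{1}{-2030354 + 4856452}\right) = \left(\left(-572 + 2 \left(-1732\right)\right) - 1698305\right) \left(-4850922 + \frac{1}{-2030354 + 4856452}\right) = \left(\left(-572 - 3464\right) - 1698305\right) \left(-4850922 + \frac{1}{2826098}\right) = \left(-4036 - 1698305\right) \left(-4850922 + \frac{1}{2826098}\right) = \left(-1702341\right) \left(- \frac{13709180962355}{2826098}\right) = \frac{23337700828636373055}{2826098}$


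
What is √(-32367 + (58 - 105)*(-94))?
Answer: I*√27949 ≈ 167.18*I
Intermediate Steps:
√(-32367 + (58 - 105)*(-94)) = √(-32367 - 47*(-94)) = √(-32367 + 4418) = √(-27949) = I*√27949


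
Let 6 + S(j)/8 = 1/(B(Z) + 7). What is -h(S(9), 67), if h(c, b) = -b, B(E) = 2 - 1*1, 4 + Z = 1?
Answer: 67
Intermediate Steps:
Z = -3 (Z = -4 + 1 = -3)
B(E) = 1 (B(E) = 2 - 1 = 1)
S(j) = -47 (S(j) = -48 + 8/(1 + 7) = -48 + 8/8 = -48 + 8*(⅛) = -48 + 1 = -47)
-h(S(9), 67) = -(-1)*67 = -1*(-67) = 67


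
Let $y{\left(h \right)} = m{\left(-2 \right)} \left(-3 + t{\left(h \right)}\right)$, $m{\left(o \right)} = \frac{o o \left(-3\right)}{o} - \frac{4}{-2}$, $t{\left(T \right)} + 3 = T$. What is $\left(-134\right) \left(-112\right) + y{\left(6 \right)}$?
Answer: $15008$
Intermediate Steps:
$t{\left(T \right)} = -3 + T$
$m{\left(o \right)} = 2 - 3 o$ ($m{\left(o \right)} = \frac{o^{2} \left(-3\right)}{o} - -2 = \frac{\left(-3\right) o^{2}}{o} + 2 = - 3 o + 2 = 2 - 3 o$)
$y{\left(h \right)} = -48 + 8 h$ ($y{\left(h \right)} = \left(2 - -6\right) \left(-3 + \left(-3 + h\right)\right) = \left(2 + 6\right) \left(-6 + h\right) = 8 \left(-6 + h\right) = -48 + 8 h$)
$\left(-134\right) \left(-112\right) + y{\left(6 \right)} = \left(-134\right) \left(-112\right) + \left(-48 + 8 \cdot 6\right) = 15008 + \left(-48 + 48\right) = 15008 + 0 = 15008$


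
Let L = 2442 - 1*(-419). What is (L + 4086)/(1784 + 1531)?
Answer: 6947/3315 ≈ 2.0956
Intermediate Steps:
L = 2861 (L = 2442 + 419 = 2861)
(L + 4086)/(1784 + 1531) = (2861 + 4086)/(1784 + 1531) = 6947/3315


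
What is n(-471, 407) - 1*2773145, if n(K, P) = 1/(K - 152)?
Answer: -1727669336/623 ≈ -2.7731e+6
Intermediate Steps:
n(K, P) = 1/(-152 + K)
n(-471, 407) - 1*2773145 = 1/(-152 - 471) - 1*2773145 = 1/(-623) - 2773145 = -1/623 - 2773145 = -1727669336/623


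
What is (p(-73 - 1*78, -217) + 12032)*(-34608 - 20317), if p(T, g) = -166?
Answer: -651740050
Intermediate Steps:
(p(-73 - 1*78, -217) + 12032)*(-34608 - 20317) = (-166 + 12032)*(-34608 - 20317) = 11866*(-54925) = -651740050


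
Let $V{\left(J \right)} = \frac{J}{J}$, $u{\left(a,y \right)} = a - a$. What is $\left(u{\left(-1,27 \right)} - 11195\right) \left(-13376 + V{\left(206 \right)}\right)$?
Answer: $149733125$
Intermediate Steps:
$u{\left(a,y \right)} = 0$
$V{\left(J \right)} = 1$
$\left(u{\left(-1,27 \right)} - 11195\right) \left(-13376 + V{\left(206 \right)}\right) = \left(0 - 11195\right) \left(-13376 + 1\right) = \left(-11195\right) \left(-13375\right) = 149733125$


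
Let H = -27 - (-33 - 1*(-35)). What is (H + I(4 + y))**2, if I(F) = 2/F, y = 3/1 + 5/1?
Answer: 29929/36 ≈ 831.36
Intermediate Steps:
y = 8 (y = 3*1 + 5*1 = 3 + 5 = 8)
H = -29 (H = -27 - (-33 + 35) = -27 - 1*2 = -27 - 2 = -29)
(H + I(4 + y))**2 = (-29 + 2/(4 + 8))**2 = (-29 + 2/12)**2 = (-29 + 2*(1/12))**2 = (-29 + 1/6)**2 = (-173/6)**2 = 29929/36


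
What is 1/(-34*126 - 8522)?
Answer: -1/12806 ≈ -7.8088e-5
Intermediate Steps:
1/(-34*126 - 8522) = 1/(-4284 - 8522) = 1/(-12806) = -1/12806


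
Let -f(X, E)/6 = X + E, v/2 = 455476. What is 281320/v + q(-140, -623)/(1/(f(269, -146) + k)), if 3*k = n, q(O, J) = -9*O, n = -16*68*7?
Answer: -470119518235/113869 ≈ -4.1286e+6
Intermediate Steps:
v = 910952 (v = 2*455476 = 910952)
n = -7616 (n = -1088*7 = -7616)
k = -7616/3 (k = (⅓)*(-7616) = -7616/3 ≈ -2538.7)
f(X, E) = -6*E - 6*X (f(X, E) = -6*(X + E) = -6*(E + X) = -6*E - 6*X)
281320/v + q(-140, -623)/(1/(f(269, -146) + k)) = 281320/910952 + (-9*(-140))/(1/((-6*(-146) - 6*269) - 7616/3)) = 281320*(1/910952) + 1260/(1/((876 - 1614) - 7616/3)) = 35165/113869 + 1260/(1/(-738 - 7616/3)) = 35165/113869 + 1260/(1/(-9830/3)) = 35165/113869 + 1260/(-3/9830) = 35165/113869 + 1260*(-9830/3) = 35165/113869 - 4128600 = -470119518235/113869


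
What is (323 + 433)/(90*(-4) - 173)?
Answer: -756/533 ≈ -1.4184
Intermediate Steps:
(323 + 433)/(90*(-4) - 173) = 756/(-360 - 173) = 756/(-533) = 756*(-1/533) = -756/533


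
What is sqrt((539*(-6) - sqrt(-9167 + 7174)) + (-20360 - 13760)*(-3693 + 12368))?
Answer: sqrt(-295994234 - I*sqrt(1993)) ≈ 0.e-3 - 17204.0*I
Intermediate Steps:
sqrt((539*(-6) - sqrt(-9167 + 7174)) + (-20360 - 13760)*(-3693 + 12368)) = sqrt((-3234 - sqrt(-1993)) - 34120*8675) = sqrt((-3234 - I*sqrt(1993)) - 295991000) = sqrt(-295994234 - I*sqrt(1993))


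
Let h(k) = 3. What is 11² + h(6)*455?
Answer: 1486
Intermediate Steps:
11² + h(6)*455 = 11² + 3*455 = 121 + 1365 = 1486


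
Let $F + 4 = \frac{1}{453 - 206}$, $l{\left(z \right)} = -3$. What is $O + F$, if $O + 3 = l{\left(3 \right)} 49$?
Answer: $- \frac{38037}{247} \approx -154.0$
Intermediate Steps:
$F = - \frac{987}{247}$ ($F = -4 + \frac{1}{453 - 206} = -4 + \frac{1}{247} = - \frac{987}{247} \approx -3.996$)
$O = -150$ ($O = -3 - 147 = -150$)
$O + F = -150 - \frac{987}{247} = - \frac{38037}{247}$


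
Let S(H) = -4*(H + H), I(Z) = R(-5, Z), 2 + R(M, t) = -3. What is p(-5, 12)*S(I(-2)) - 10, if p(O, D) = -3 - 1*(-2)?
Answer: -50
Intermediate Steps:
R(M, t) = -5 (R(M, t) = -2 - 3 = -5)
p(O, D) = -1 (p(O, D) = -3 + 2 = -1)
I(Z) = -5
S(H) = -8*H
p(-5, 12)*S(I(-2)) - 10 = -(-8)*(-5) - 10 = -1*40 - 10 = -40 - 10 = -50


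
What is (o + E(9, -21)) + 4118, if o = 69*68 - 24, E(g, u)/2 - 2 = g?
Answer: 8808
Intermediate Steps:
E(g, u) = 4 + 2*g
o = 4668 (o = 4692 - 24 = 4668)
(o + E(9, -21)) + 4118 = (4668 + (4 + 2*9)) + 4118 = (4668 + (4 + 18)) + 4118 = (4668 + 22) + 4118 = 4690 + 4118 = 8808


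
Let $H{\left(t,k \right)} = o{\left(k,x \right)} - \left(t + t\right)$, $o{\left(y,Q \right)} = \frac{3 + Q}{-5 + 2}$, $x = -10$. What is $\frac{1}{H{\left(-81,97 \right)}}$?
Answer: $\frac{3}{493} \approx 0.0060852$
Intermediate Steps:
$o{\left(y,Q \right)} = -1 - \frac{Q}{3}$ ($o{\left(y,Q \right)} = \frac{3 + Q}{-3} = \left(3 + Q\right) \left(- \frac{1}{3}\right) = -1 - \frac{Q}{3}$)
$H{\left(t,k \right)} = \frac{7}{3} - 2 t$ ($H{\left(t,k \right)} = \left(-1 - - \frac{10}{3}\right) - \left(t + t\right) = \left(-1 + \frac{10}{3}\right) - 2 t = \frac{7}{3} - 2 t$)
$\frac{1}{H{\left(-81,97 \right)}} = \frac{1}{\frac{7}{3} - -162} = \frac{1}{\frac{7}{3} + 162} = \frac{1}{\frac{493}{3}} = \frac{3}{493}$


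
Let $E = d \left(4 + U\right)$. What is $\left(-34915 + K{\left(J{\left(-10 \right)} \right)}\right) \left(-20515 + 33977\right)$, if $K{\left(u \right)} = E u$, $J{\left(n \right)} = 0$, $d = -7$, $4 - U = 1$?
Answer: $-470025730$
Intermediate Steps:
$U = 3$ ($U = 4 - 1 = 3$)
$E = -49$ ($E = - 7 \left(4 + 3\right) = \left(-7\right) 7 = -49$)
$K{\left(u \right)} = - 49 u$
$\left(-34915 + K{\left(J{\left(-10 \right)} \right)}\right) \left(-20515 + 33977\right) = \left(-34915 - 0\right) \left(-20515 + 33977\right) = \left(-34915 + 0\right) 13462 = \left(-34915\right) 13462 = -470025730$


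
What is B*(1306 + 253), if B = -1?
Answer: -1559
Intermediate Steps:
B*(1306 + 253) = -(1306 + 253) = -1*1559 = -1559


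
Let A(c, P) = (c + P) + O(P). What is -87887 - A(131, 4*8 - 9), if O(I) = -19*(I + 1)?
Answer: -87585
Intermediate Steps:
O(I) = -19 - 19*I (O(I) = -19*(1 + I) = -19 - 19*I)
A(c, P) = -19 + c - 18*P (A(c, P) = (c + P) + (-19 - 19*P) = (P + c) + (-19 - 19*P) = -19 + c - 18*P)
-87887 - A(131, 4*8 - 9) = -87887 - (-19 + 131 - 18*(4*8 - 9)) = -87887 - (-19 + 131 - 18*(32 - 9)) = -87887 - (-19 + 131 - 18*23) = -87887 - (-19 + 131 - 414) = -87887 - 1*(-302) = -87887 + 302 = -87585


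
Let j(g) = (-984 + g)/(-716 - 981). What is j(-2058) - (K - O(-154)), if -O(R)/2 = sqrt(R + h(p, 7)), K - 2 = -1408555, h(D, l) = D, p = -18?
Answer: 2390317483/1697 - 4*I*sqrt(43) ≈ 1.4086e+6 - 26.23*I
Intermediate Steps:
K = -1408553 (K = 2 - 1408555 = -1408553)
j(g) = 984/1697 - g/1697 (j(g) = (-984 + g)/(-1697) = (-984 + g)*(-1/1697) = 984/1697 - g/1697)
O(R) = -2*sqrt(-18 + R) (O(R) = -2*sqrt(R - 18) = -2*sqrt(-18 + R))
j(-2058) - (K - O(-154)) = (984/1697 - 1/1697*(-2058)) - (-1408553 - (-2)*sqrt(-18 - 154)) = (984/1697 + 2058/1697) - (-1408553 - (-2)*sqrt(-172)) = 3042/1697 - (-1408553 - (-2)*2*I*sqrt(43)) = 3042/1697 - (-1408553 - (-4)*I*sqrt(43)) = 3042/1697 - (-1408553 + 4*I*sqrt(43)) = 3042/1697 + (1408553 - 4*I*sqrt(43)) = 2390317483/1697 - 4*I*sqrt(43)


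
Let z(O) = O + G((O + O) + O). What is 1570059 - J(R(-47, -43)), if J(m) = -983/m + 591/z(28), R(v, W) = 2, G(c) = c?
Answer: 175901065/112 ≈ 1.5705e+6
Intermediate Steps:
z(O) = 4*O (z(O) = O + ((O + O) + O) = O + (2*O + O) = O + 3*O = 4*O)
J(m) = 591/112 - 983/m (J(m) = -983/m + 591/((4*28)) = -983/m + 591/112 = 591/112 - 983/m)
1570059 - J(R(-47, -43)) = 1570059 - (591/112 - 983/2) = 1570059 - 1*(-54457/112) = 1570059 + 54457/112 = 175901065/112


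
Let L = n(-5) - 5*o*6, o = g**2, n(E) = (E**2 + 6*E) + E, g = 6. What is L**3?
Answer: -1295029000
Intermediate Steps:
n(E) = E**2 + 7*E
o = 36 (o = 6**2 = 36)
L = -1090 (L = -5*(7 - 5) - 5*36*6 = -5*2 - 180*6 = -10 - 1080 = -1090)
L**3 = (-1090)**3 = -1295029000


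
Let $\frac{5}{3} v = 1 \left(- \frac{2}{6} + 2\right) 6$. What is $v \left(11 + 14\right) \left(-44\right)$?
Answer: $-6600$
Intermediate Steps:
$v = 6$ ($v = \frac{3 \cdot 1 \left(- \frac{2}{6} + 2\right) 6}{5} = \frac{3 \cdot 1 \left(\left(-2\right) \frac{1}{6} + 2\right) 6}{5} = \frac{3 \cdot 1 \left(- \frac{1}{3} + 2\right) 6}{5} = \frac{3 \cdot 1 \cdot \frac{5}{3} \cdot 6}{5} = \frac{3 \cdot \frac{5}{3} \cdot 6}{5} = \frac{3}{5} \cdot 10 = 6$)
$v \left(11 + 14\right) \left(-44\right) = 6 \left(11 + 14\right) \left(-44\right) = 6 \cdot 25 \left(-44\right) = 150 \left(-44\right) = -6600$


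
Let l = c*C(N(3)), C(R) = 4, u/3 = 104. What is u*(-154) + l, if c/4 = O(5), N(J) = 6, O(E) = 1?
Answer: -48032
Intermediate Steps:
u = 312 (u = 3*104 = 312)
c = 4 (c = 4*1 = 4)
l = 16 (l = 4*4 = 16)
u*(-154) + l = 312*(-154) + 16 = -48048 + 16 = -48032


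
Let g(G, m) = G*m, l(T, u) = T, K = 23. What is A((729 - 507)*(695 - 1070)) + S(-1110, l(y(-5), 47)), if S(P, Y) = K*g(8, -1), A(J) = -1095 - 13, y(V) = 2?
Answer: -1292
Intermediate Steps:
A(J) = -1108
S(P, Y) = -184 (S(P, Y) = 23*(8*(-1)) = 23*(-8) = -184)
A((729 - 507)*(695 - 1070)) + S(-1110, l(y(-5), 47)) = -1108 - 184 = -1292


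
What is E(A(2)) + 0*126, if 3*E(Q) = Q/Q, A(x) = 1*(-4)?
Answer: ⅓ ≈ 0.33333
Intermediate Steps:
A(x) = -4
E(Q) = ⅓ (E(Q) = (Q/Q)/3 = (⅓)*1 = ⅓)
E(A(2)) + 0*126 = ⅓ + 0*126 = ⅓ + 0 = ⅓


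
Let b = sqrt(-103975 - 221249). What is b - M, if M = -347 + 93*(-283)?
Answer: 26666 + 6*I*sqrt(9034) ≈ 26666.0 + 570.28*I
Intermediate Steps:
b = 6*I*sqrt(9034) (b = sqrt(-325224) = 6*I*sqrt(9034) ≈ 570.28*I)
M = -26666 (M = -347 - 26319 = -26666)
b - M = 6*I*sqrt(9034) - 1*(-26666) = 6*I*sqrt(9034) + 26666 = 26666 + 6*I*sqrt(9034)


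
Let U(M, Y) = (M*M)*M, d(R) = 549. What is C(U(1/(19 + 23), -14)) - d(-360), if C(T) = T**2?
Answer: -3013478427455/5489031744 ≈ -549.00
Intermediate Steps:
U(M, Y) = M**3 (U(M, Y) = M**2*M = M**3)
C(U(1/(19 + 23), -14)) - d(-360) = ((1/(19 + 23))**3)**2 - 1*549 = ((1/42)**3)**2 - 549 = (1/74088)**2 - 549 = 1/5489031744 - 549 = -3013478427455/5489031744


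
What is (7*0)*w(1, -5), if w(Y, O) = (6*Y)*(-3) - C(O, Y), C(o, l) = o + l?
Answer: 0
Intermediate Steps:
C(o, l) = l + o
w(Y, O) = -O - 19*Y (w(Y, O) = (6*Y)*(-3) - (Y + O) = -18*Y - (O + Y) = -18*Y + (-O - Y) = -O - 19*Y)
(7*0)*w(1, -5) = (7*0)*(-1*(-5) - 19*1) = 0*(5 - 19) = 0*(-14) = 0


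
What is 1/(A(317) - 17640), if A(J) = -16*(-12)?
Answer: -1/17448 ≈ -5.7313e-5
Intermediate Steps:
A(J) = 192
1/(A(317) - 17640) = 1/(192 - 17640) = 1/(-17448) = -1/17448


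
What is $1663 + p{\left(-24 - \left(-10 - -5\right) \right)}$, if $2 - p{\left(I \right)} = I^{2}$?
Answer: $1304$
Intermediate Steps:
$p{\left(I \right)} = 2 - I^{2}$
$1663 + p{\left(-24 - \left(-10 - -5\right) \right)} = 1663 + \left(2 - \left(-24 - \left(-10 - -5\right)\right)^{2}\right) = 1663 + \left(2 - \left(-24 - \left(-10 + 5\right)\right)^{2}\right) = 1663 + \left(2 - \left(-24 - -5\right)^{2}\right) = 1663 + \left(2 - \left(-24 + 5\right)^{2}\right) = 1663 + \left(2 - \left(-19\right)^{2}\right) = 1663 + \left(2 - 361\right) = 1663 - 359 = 1304$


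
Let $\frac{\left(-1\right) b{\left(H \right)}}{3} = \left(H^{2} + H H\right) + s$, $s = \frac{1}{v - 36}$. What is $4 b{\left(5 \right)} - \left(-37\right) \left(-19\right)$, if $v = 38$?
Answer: $-1309$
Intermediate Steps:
$s = \frac{1}{2}$ ($s = \frac{1}{38 - 36} = \frac{1}{2} \approx 0.5$)
$b{\left(H \right)} = - \frac{3}{2} - 6 H^{2}$ ($b{\left(H \right)} = - 3 \left(\left(H^{2} + H H\right) + \frac{1}{2}\right) = - 3 \left(\left(H^{2} + H^{2}\right) + \frac{1}{2}\right) = - 3 \left(2 H^{2} + \frac{1}{2}\right) = - 3 \left(\frac{1}{2} + 2 H^{2}\right) = - \frac{3}{2} - 6 H^{2}$)
$4 b{\left(5 \right)} - \left(-37\right) \left(-19\right) = 4 \left(- \frac{3}{2} - 6 \cdot 5^{2}\right) - \left(-37\right) \left(-19\right) = 4 \left(- \frac{3}{2} - 150\right) - 703 = 4 \left(- \frac{303}{2}\right) - 703 = -606 - 703 = -1309$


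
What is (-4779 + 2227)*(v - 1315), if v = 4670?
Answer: -8561960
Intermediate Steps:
(-4779 + 2227)*(v - 1315) = (-4779 + 2227)*(4670 - 1315) = -2552*3355 = -8561960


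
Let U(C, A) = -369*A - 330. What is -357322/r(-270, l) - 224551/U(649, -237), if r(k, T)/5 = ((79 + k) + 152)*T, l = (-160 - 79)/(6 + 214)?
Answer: -457285160845/270691161 ≈ -1689.3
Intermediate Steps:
U(C, A) = -330 - 369*A
l = -239/220 ≈ -1.0864
r(k, T) = 5*T*(231 + k) (r(k, T) = 5*(((79 + k) + 152)*T) = 5*((231 + k)*T) = 5*(T*(231 + k)) = 5*T*(231 + k))
-357322/r(-270, l) - 224551/U(649, -237) = -357322*(-44/(239*(231 - 270))) - 224551/(-330 - 369*(-237)) = -357322/(5*(-239/220)*(-39)) - 224551/(-330 + 87453) = -357322/9321/44 - 224551/87123 = -357322*44/9321 - 224551*1/87123 = -15722168/9321 - 224551/87123 = -457285160845/270691161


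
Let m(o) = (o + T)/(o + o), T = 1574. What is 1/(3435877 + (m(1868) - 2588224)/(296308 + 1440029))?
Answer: 1081159172/3714728320813607 ≈ 2.9105e-7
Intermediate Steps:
m(o) = (1574 + o)/(2*o) (m(o) = (o + 1574)/(o + o) = (1574 + o)/((2*o)) = (1574 + o)*(1/(2*o)) = (1574 + o)/(2*o))
1/(3435877 + (m(1868) - 2588224)/(296308 + 1440029)) = 1/(3435877 + ((½)*(1574 + 1868)/1868 - 2588224)/(296308 + 1440029)) = 1/(3435877 + ((½)*(1/1868)*3442 - 2588224)/1736337) = 1/(3435877 + (1721/1868 - 2588224)*(1/1736337)) = 1/(3435877 - 4834800711/1868*1/1736337) = 1/(3435877 - 1611600237/1081159172) = 1/(3714728320813607/1081159172) = 1081159172/3714728320813607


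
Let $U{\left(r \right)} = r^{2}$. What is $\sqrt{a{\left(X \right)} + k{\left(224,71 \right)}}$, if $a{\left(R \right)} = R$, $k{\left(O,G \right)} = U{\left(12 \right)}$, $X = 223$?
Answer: $\sqrt{367} \approx 19.157$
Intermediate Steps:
$k{\left(O,G \right)} = 144$ ($k{\left(O,G \right)} = 12^{2} = 144$)
$\sqrt{a{\left(X \right)} + k{\left(224,71 \right)}} = \sqrt{223 + 144} = \sqrt{367}$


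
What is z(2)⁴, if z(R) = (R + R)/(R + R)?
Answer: 1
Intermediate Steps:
z(R) = 1 (z(R) = (2*R)/((2*R)) = (2*R)*(1/(2*R)) = 1)
z(2)⁴ = 1⁴ = 1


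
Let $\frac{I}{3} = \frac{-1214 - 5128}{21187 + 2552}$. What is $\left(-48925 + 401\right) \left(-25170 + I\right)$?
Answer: $\frac{9664843009248}{7913} \approx 1.2214 \cdot 10^{9}$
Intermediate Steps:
$I = - \frac{6342}{7913}$ ($I = 3 \frac{-1214 - 5128}{21187 + 2552} = 3 \left(- \frac{6342}{23739}\right) = 3 \left(\left(-6342\right) \frac{1}{23739}\right) = 3 \left(- \frac{2114}{7913}\right) = - \frac{6342}{7913} \approx -0.80147$)
$\left(-48925 + 401\right) \left(-25170 + I\right) = \left(-48925 + 401\right) \left(-25170 - \frac{6342}{7913}\right) = \left(-48524\right) \left(- \frac{199176552}{7913}\right) = \frac{9664843009248}{7913}$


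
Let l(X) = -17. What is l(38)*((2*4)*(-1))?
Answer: 136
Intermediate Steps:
l(38)*((2*4)*(-1)) = -17*2*4*(-1) = -136*(-1) = -17*(-8) = 136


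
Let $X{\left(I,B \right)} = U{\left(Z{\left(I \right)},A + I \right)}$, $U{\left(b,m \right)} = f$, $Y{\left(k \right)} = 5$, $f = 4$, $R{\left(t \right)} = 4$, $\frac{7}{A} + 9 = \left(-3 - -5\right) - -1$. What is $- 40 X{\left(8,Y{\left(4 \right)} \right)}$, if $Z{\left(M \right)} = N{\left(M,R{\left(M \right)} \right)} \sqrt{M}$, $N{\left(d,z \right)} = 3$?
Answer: $-160$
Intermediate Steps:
$A = - \frac{7}{6}$ ($A = \frac{7}{-9 - -3} = \frac{7}{-9 + \left(\left(-3 + 5\right) + 1\right)} = \frac{7}{-9 + \left(2 + 1\right)} = \frac{7}{-9 + 3} = \frac{7}{-6} = 7 \left(- \frac{1}{6}\right) = - \frac{7}{6} \approx -1.1667$)
$Z{\left(M \right)} = 3 \sqrt{M}$
$U{\left(b,m \right)} = 4$
$X{\left(I,B \right)} = 4$
$- 40 X{\left(8,Y{\left(4 \right)} \right)} = \left(-40\right) 4 = -160$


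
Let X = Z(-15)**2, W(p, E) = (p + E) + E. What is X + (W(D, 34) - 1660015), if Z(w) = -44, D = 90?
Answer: -1657921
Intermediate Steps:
W(p, E) = p + 2*E (W(p, E) = (E + p) + E = p + 2*E)
X = 1936 (X = (-44)**2 = 1936)
X + (W(D, 34) - 1660015) = 1936 + ((90 + 2*34) - 1660015) = 1936 + ((90 + 68) - 1660015) = 1936 + (158 - 1660015) = 1936 - 1659857 = -1657921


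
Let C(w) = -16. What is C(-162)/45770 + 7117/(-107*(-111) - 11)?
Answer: 162777617/271553410 ≈ 0.59943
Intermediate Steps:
C(-162)/45770 + 7117/(-107*(-111) - 11) = -16/45770 + 7117/(-107*(-111) - 11) = -16*1/45770 + 7117/(11877 - 11) = -8/22885 + 7117/11866 = 162777617/271553410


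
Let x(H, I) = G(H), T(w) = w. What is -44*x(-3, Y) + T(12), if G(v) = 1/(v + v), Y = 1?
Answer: 58/3 ≈ 19.333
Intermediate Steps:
G(v) = 1/(2*v)
x(H, I) = 1/(2*H)
-44*x(-3, Y) + T(12) = -22/(-3) + 12 = -22*(-1)/3 + 12 = -44*(-⅙) + 12 = 22/3 + 12 = 58/3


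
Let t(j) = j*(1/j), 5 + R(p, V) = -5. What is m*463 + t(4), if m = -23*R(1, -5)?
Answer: 106491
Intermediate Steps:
R(p, V) = -10 (R(p, V) = -5 - 5 = -10)
t(j) = 1 (t(j) = j/j = 1)
m = 230 (m = -23*(-10) = 230)
m*463 + t(4) = 230*463 + 1 = 106490 + 1 = 106491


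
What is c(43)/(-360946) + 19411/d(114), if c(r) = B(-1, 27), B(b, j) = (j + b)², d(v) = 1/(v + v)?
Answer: 798720799546/180473 ≈ 4.4257e+6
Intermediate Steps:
d(v) = 1/(2*v)
B(b, j) = (b + j)²
c(r) = 676 (c(r) = (-1 + 27)² = 26² = 676)
c(43)/(-360946) + 19411/d(114) = 676/(-360946) + 19411/(((½)/114)) = 676*(-1/360946) + 19411/(((½)*(1/114))) = -338/180473 + 19411/(1/228) = -338/180473 + 19411*228 = -338/180473 + 4425708 = 798720799546/180473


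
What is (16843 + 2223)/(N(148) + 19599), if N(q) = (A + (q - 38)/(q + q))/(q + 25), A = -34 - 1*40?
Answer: 488165864/501801899 ≈ 0.97283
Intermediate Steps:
A = -74 (A = -34 - 40 = -74)
N(q) = (-74 + (-38 + q)/(2*q))/(25 + q) (N(q) = (-74 + (q - 38)/(q + q))/(q + 25) = (-74 + (-38 + q)/((2*q)))/(25 + q) = (-74 + (-38 + q)*(1/(2*q)))/(25 + q) = (-74 + (-38 + q)/(2*q))/(25 + q))
(16843 + 2223)/(N(148) + 19599) = (16843 + 2223)/((½)*(-38 - 147*148)/(148*(25 + 148)) + 19599) = 19066/((½)*(1/148)*(-38 - 21756)/173 + 19599) = 19066/((½)*(1/148)*(1/173)*(-21794) + 19599) = 19066/(-10897/25604 + 19599) = 19066/(501801899/25604) = 19066*(25604/501801899) = 488165864/501801899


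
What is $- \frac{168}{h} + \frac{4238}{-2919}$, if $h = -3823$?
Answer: $- \frac{15711482}{11159337} \approx -1.4079$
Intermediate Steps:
$- \frac{168}{h} + \frac{4238}{-2919} = - \frac{168}{-3823} + \frac{4238}{-2919} = \left(-168\right) \left(- \frac{1}{3823}\right) + 4238 \left(- \frac{1}{2919}\right) = \frac{168}{3823} - \frac{4238}{2919} = - \frac{15711482}{11159337}$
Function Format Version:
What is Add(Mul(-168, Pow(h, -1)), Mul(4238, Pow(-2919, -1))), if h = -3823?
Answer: Rational(-15711482, 11159337) ≈ -1.4079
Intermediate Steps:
Add(Mul(-168, Pow(h, -1)), Mul(4238, Pow(-2919, -1))) = Add(Mul(-168, Pow(-3823, -1)), Mul(4238, Pow(-2919, -1))) = Add(Mul(-168, Rational(-1, 3823)), Mul(4238, Rational(-1, 2919))) = Add(Rational(168, 3823), Rational(-4238, 2919)) = Rational(-15711482, 11159337)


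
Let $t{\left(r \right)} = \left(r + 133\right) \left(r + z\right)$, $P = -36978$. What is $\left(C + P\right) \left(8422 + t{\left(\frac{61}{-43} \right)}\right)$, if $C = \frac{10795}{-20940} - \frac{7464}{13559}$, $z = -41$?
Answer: $- \frac{787760253498473261}{7499688222} \approx -1.0504 \cdot 10^{8}$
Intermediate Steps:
$t{\left(r \right)} = \left(-41 + r\right) \left(133 + r\right)$ ($t{\left(r \right)} = \left(r + 133\right) \left(r - 41\right) = \left(133 + r\right) \left(-41 + r\right) = \left(-41 + r\right) \left(133 + r\right)$)
$C = - \frac{60533113}{56785092}$ ($C = 10795 \left(- \frac{1}{20940}\right) - \frac{7464}{13559} = - \frac{2159}{4188} - \frac{7464}{13559} = - \frac{60533113}{56785092} \approx -1.066$)
$\left(C + P\right) \left(8422 + t{\left(\frac{61}{-43} \right)}\right) = \left(- \frac{60533113}{56785092} - 36978\right) \left(8422 + \left(-5453 + \left(\frac{61}{-43}\right)^{2} + 92 \frac{61}{-43}\right)\right) = - \frac{2099859665089 \left(8422 + \left(-5453 + \left(61 \left(- \frac{1}{43}\right)\right)^{2} + 92 \cdot 61 \left(- \frac{1}{43}\right)\right)\right)}{56785092} = - \frac{2099859665089 \left(8422 + \left(-5453 + \left(- \frac{61}{43}\right)^{2} + 92 \left(- \frac{61}{43}\right)\right)\right)}{56785092} = - \frac{2099859665089 \left(8422 - \frac{10320192}{1849}\right)}{56785092} = \left(- \frac{2099859665089}{56785092}\right) \frac{5252086}{1849} = - \frac{787760253498473261}{7499688222}$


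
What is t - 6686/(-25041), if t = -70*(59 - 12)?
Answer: -82378204/25041 ≈ -3289.7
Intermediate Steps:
t = -3290 (t = -70*47 = -3290)
t - 6686/(-25041) = -3290 - 6686/(-25041) = -3290 - 6686*(-1/25041) = -3290 + 6686/25041 = -82378204/25041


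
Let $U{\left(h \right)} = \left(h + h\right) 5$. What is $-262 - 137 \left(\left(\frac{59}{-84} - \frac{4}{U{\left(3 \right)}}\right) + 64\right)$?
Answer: $- \frac{1248171}{140} \approx -8915.5$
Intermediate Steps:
$U{\left(h \right)} = 10 h$ ($U{\left(h \right)} = 2 h 5 = 10 h$)
$-262 - 137 \left(\left(\frac{59}{-84} - \frac{4}{U{\left(3 \right)}}\right) + 64\right) = -262 - 137 \left(\left(\frac{59}{-84} - \frac{4}{10 \cdot 3}\right) + 64\right) = -262 - 137 \left(\left(59 \left(- \frac{1}{84}\right) - \frac{4}{30}\right) + 64\right) = -262 - 137 \left(\left(- \frac{59}{84} - \frac{2}{15}\right) + 64\right) = -262 - 137 \left(- \frac{117}{140} + 64\right) = -262 - \frac{1211491}{140} = - \frac{1248171}{140}$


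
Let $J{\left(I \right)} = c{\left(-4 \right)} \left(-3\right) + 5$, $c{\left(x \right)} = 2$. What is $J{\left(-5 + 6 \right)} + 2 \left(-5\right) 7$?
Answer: $-71$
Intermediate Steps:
$J{\left(I \right)} = -1$ ($J{\left(I \right)} = 2 \left(-3\right) + 5 = -6 + 5 = -1$)
$J{\left(-5 + 6 \right)} + 2 \left(-5\right) 7 = -1 + 2 \left(-5\right) 7 = -1 - 70 = -71$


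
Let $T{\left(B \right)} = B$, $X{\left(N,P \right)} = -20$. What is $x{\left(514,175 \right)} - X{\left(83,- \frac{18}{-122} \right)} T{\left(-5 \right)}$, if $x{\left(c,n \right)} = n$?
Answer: $75$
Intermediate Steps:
$x{\left(514,175 \right)} - X{\left(83,- \frac{18}{-122} \right)} T{\left(-5 \right)} = 175 - \left(-20\right) \left(-5\right) = 175 - 100 = 75$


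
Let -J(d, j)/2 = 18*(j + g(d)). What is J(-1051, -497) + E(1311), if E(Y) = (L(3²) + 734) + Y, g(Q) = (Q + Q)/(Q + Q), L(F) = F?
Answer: 19910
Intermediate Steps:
g(Q) = 1 (g(Q) = (2*Q)/((2*Q)) = (2*Q)*(1/(2*Q)) = 1)
J(d, j) = -36 - 36*j (J(d, j) = -36*(j + 1) = -36*(1 + j) = -2*(18 + 18*j) = -36 - 36*j)
E(Y) = 743 + Y (E(Y) = (3² + 734) + Y = (9 + 734) + Y = 743 + Y)
J(-1051, -497) + E(1311) = (-36 - 36*(-497)) + (743 + 1311) = (-36 + 17892) + 2054 = 17856 + 2054 = 19910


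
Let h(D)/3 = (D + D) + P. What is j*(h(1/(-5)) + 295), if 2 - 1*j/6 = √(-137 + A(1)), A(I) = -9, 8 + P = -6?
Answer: 15108/5 - 7554*I*√146/5 ≈ 3021.6 - 18255.0*I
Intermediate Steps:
P = -14 (P = -8 - 6 = -14)
j = 12 - 6*I*√146 (j = 12 - 6*√(-137 - 9) = 12 - 6*I*√146 ≈ 12.0 - 72.498*I)
h(D) = -42 + 6*D (h(D) = 3*((D + D) - 14) = 3*(2*D - 14) = 3*(-14 + 2*D) = -42 + 6*D)
j*(h(1/(-5)) + 295) = (12 - 6*I*√146)*((-42 + 6/(-5)) + 295) = (12 - 6*I*√146)*((-42 + 6*(-⅕)) + 295) = (12 - 6*I*√146)*((-42 - 6/5) + 295) = (12 - 6*I*√146)*(-216/5 + 295) = (12 - 6*I*√146)*(1259/5) = 15108/5 - 7554*I*√146/5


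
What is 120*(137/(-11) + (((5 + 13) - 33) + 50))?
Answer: 29760/11 ≈ 2705.5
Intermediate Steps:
120*(137/(-11) + (((5 + 13) - 33) + 50)) = 120*(137*(-1/11) + ((18 - 33) + 50)) = 120*(-137/11 + (-15 + 50)) = 120*(-137/11 + 35) = 120*(248/11) = 29760/11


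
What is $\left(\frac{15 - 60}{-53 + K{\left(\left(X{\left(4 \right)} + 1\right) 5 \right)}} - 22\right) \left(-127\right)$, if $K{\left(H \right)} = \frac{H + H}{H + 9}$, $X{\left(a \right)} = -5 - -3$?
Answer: $\frac{99568}{37} \approx 2691.0$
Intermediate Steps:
$X{\left(a \right)} = -2$ ($X{\left(a \right)} = -5 + 3 = -2$)
$K{\left(H \right)} = \frac{2 H}{9 + H}$
$\left(\frac{15 - 60}{-53 + K{\left(\left(X{\left(4 \right)} + 1\right) 5 \right)}} - 22\right) \left(-127\right) = \left(\frac{15 - 60}{-53 + \frac{2 \left(-2 + 1\right) 5}{9 + \left(-2 + 1\right) 5}} - 22\right) \left(-127\right) = \left(- \frac{45}{-53 + \frac{2 \left(\left(-1\right) 5\right)}{9 - 5}} - 22\right) \left(-127\right) = \left(- \frac{45}{-53 + 2 \left(-5\right) \frac{1}{9 - 5}} - 22\right) \left(-127\right) = \left(- \frac{45}{-53 + 2 \left(-5\right) \frac{1}{4}} - 22\right) \left(-127\right) = \left(- \frac{45}{-53 - \frac{5}{2}} - 22\right) \left(-127\right) = \left(- \frac{45}{- \frac{111}{2}} - 22\right) \left(-127\right) = \left(\left(-45\right) \left(- \frac{2}{111}\right) - 22\right) \left(-127\right) = \left(\frac{30}{37} - 22\right) \left(-127\right) = \left(- \frac{784}{37}\right) \left(-127\right) = \frac{99568}{37}$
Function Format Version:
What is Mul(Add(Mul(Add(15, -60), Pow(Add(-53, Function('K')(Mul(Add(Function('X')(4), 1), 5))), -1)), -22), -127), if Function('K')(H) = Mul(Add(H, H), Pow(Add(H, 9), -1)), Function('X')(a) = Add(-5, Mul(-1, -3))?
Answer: Rational(99568, 37) ≈ 2691.0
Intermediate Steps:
Function('X')(a) = -2 (Function('X')(a) = Add(-5, 3) = -2)
Function('K')(H) = Mul(2, H, Pow(Add(9, H), -1)) (Function('K')(H) = Mul(Mul(2, H), Pow(Add(9, H), -1)) = Mul(2, H, Pow(Add(9, H), -1)))
Mul(Add(Mul(Add(15, -60), Pow(Add(-53, Function('K')(Mul(Add(Function('X')(4), 1), 5))), -1)), -22), -127) = Mul(Add(Mul(Add(15, -60), Pow(Add(-53, Mul(2, Mul(Add(-2, 1), 5), Pow(Add(9, Mul(Add(-2, 1), 5)), -1))), -1)), -22), -127) = Mul(Add(Mul(-45, Pow(Add(-53, Mul(2, Mul(-1, 5), Pow(Add(9, Mul(-1, 5)), -1))), -1)), -22), -127) = Mul(Add(Mul(-45, Pow(Add(-53, Mul(2, -5, Pow(Add(9, -5), -1))), -1)), -22), -127) = Mul(Add(Mul(-45, Pow(Add(-53, Mul(2, -5, Pow(4, -1))), -1)), -22), -127) = Mul(Add(Mul(-45, Pow(Add(-53, Mul(2, -5, Rational(1, 4))), -1)), -22), -127) = Mul(Add(Mul(-45, Pow(Add(-53, Rational(-5, 2)), -1)), -22), -127) = Mul(Add(Mul(-45, Pow(Rational(-111, 2), -1)), -22), -127) = Mul(Add(Mul(-45, Rational(-2, 111)), -22), -127) = Mul(Add(Rational(30, 37), -22), -127) = Mul(Rational(-784, 37), -127) = Rational(99568, 37)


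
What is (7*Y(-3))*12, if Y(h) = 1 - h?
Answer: 336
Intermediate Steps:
(7*Y(-3))*12 = (7*(1 - 1*(-3)))*12 = (7*(1 + 3))*12 = (7*4)*12 = 28*12 = 336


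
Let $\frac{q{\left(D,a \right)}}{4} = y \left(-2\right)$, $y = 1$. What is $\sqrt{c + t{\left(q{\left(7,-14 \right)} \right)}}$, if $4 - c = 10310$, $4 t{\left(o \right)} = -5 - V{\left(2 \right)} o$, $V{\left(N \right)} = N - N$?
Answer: $\frac{9 i \sqrt{509}}{2} \approx 101.52 i$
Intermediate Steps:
$V{\left(N \right)} = 0$
$q{\left(D,a \right)} = -8$ ($q{\left(D,a \right)} = 4 \cdot 1 \left(-2\right) = 4 \left(-2\right) = -8$)
$t{\left(o \right)} = - \frac{5}{4}$ ($t{\left(o \right)} = \frac{-5 - 0 o}{4} = \frac{-5 - 0}{4} = \frac{-5 + 0}{4} = \frac{1}{4} \left(-5\right) = - \frac{5}{4}$)
$c = -10306$ ($c = 4 - 10310 = -10306$)
$\sqrt{c + t{\left(q{\left(7,-14 \right)} \right)}} = \sqrt{-10306 - \frac{5}{4}} = \sqrt{- \frac{41229}{4}} = \frac{9 i \sqrt{509}}{2}$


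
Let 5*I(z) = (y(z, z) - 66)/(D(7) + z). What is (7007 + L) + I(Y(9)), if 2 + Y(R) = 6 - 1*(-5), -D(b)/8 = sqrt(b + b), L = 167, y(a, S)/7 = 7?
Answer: 29234203/4075 + 136*sqrt(14)/4075 ≈ 7174.2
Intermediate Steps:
y(a, S) = 49 (y(a, S) = 7*7 = 49)
D(b) = -8*sqrt(2)*sqrt(b) (D(b) = -8*sqrt(b + b) = -8*sqrt(2)*sqrt(b))
Y(R) = 9 (Y(R) = -2 + (6 - 1*(-5)) = -2 + (6 + 5) = -2 + 11 = 9)
I(z) = -17/(5*(z - 8*sqrt(14))) (I(z) = ((49 - 66)/(-8*sqrt(2)*sqrt(7) + z))/5 = (-17/(-8*sqrt(14) + z))/5 = (-17/(z - 8*sqrt(14)))/5 = -17/(5*(z - 8*sqrt(14))))
(7007 + L) + I(Y(9)) = (7007 + 167) - 17/(-40*sqrt(14) + 5*9) = 7174 - 17/(-40*sqrt(14) + 45) = 7174 - 17/(45 - 40*sqrt(14))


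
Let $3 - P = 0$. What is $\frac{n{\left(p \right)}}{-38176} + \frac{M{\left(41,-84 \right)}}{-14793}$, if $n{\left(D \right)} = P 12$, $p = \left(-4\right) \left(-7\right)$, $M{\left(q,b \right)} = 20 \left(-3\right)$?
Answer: $\frac{146501}{47061464} \approx 0.003113$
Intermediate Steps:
$P = 3$ ($P = 3 - 0 = 3 + 0 = 3$)
$M{\left(q,b \right)} = -60$
$p = 28$
$n{\left(D \right)} = 36$ ($n{\left(D \right)} = 3 \cdot 12 = 36$)
$\frac{n{\left(p \right)}}{-38176} + \frac{M{\left(41,-84 \right)}}{-14793} = \frac{36}{-38176} - \frac{60}{-14793} = 36 \left(- \frac{1}{38176}\right) - - \frac{20}{4931} = - \frac{9}{9544} + \frac{20}{4931} = \frac{146501}{47061464}$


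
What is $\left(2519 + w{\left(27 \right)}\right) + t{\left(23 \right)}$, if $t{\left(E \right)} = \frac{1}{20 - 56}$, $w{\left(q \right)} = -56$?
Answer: $\frac{88667}{36} \approx 2463.0$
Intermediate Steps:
$t{\left(E \right)} = - \frac{1}{36}$ ($t{\left(E \right)} = \frac{1}{-36} = - \frac{1}{36}$)
$\left(2519 + w{\left(27 \right)}\right) + t{\left(23 \right)} = \left(2519 - 56\right) - \frac{1}{36} = 2463 - \frac{1}{36} = \frac{88667}{36}$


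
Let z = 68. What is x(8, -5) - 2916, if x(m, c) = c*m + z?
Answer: -2888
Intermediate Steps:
x(m, c) = 68 + c*m (x(m, c) = c*m + 68 = 68 + c*m)
x(8, -5) - 2916 = (68 - 5*8) - 2916 = (68 - 40) - 2916 = 28 - 2916 = -2888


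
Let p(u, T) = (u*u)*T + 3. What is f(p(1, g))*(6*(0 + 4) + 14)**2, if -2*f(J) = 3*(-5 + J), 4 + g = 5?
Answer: 2166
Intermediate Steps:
g = 1 (g = -4 + 5 = 1)
p(u, T) = 3 + T*u**2 (p(u, T) = u**2*T + 3 = T*u**2 + 3 = 3 + T*u**2)
f(J) = 15/2 - 3*J/2 (f(J) = -3*(-5 + J)/2 = -(-15 + 3*J)/2 = 15/2 - 3*J/2)
f(p(1, g))*(6*(0 + 4) + 14)**2 = (15/2 - 3*(3 + 1*1**2)/2)*(6*(0 + 4) + 14)**2 = (15/2 - 3*(3 + 1*1)/2)*(6*4 + 14)**2 = (15/2 - 3*(3 + 1)/2)*(24 + 14)**2 = (15/2 - 3/2*4)*38**2 = (15/2 - 6)*1444 = (3/2)*1444 = 2166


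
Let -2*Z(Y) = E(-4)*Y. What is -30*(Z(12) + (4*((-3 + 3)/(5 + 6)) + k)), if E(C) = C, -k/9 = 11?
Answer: 2250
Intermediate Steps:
k = -99 (k = -9*11 = -99)
Z(Y) = 2*Y (Z(Y) = -(-2)*Y = 2*Y)
-30*(Z(12) + (4*((-3 + 3)/(5 + 6)) + k)) = -30*(2*12 + (4*((-3 + 3)/(5 + 6)) - 99)) = -30*(24 + (4*(0/11) - 99)) = -30*(24 + (4*(0*(1/11)) - 99)) = -30*(24 + (4*0 - 99)) = -30*(24 + (0 - 99)) = -30*(24 - 99) = -30*(-75) = 2250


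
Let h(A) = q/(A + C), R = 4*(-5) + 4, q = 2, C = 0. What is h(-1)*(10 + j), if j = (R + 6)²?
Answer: -220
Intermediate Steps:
R = -16 (R = -20 + 4 = -16)
j = 100 (j = (-16 + 6)² = (-10)² = 100)
h(A) = 2/A (h(A) = 2/(A + 0) = 2/A)
h(-1)*(10 + j) = (2/(-1))*(10 + 100) = (2*(-1))*110 = -2*110 = -220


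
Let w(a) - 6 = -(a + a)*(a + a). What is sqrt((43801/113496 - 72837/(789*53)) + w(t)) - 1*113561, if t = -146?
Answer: -113561 + I*sqrt(53346558032805458655642)/791010372 ≈ -1.1356e+5 + 291.99*I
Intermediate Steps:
w(a) = 6 - 4*a**2 (w(a) = 6 - (a + a)*(a + a) = 6 - 2*a*2*a = 6 - 4*a**2)
sqrt((43801/113496 - 72837/(789*53)) + w(t)) - 1*113561 = sqrt((43801/113496 - 72837/(789*53)) + (6 - 4*(-146)**2)) - 1*113561 = sqrt((43801*(1/113496) - 72837/41817) + (6 - 4*21316)) - 113561 = sqrt((43801/113496 - 72837*1/41817) + (6 - 85264)) - 113561 = sqrt((43801/113496 - 24279/13939) - 85258) - 113561 = sqrt(-2145027245/1582020744 - 85258) - 113561 = sqrt(-134882069619197/1582020744) - 113561 = I*sqrt(53346558032805458655642)/791010372 - 113561 = -113561 + I*sqrt(53346558032805458655642)/791010372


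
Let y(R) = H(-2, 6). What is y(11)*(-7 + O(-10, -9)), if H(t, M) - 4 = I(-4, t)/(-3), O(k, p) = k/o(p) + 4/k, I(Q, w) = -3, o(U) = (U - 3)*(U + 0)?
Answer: -2023/54 ≈ -37.463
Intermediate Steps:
o(U) = U*(-3 + U) (o(U) = (-3 + U)*U = U*(-3 + U))
O(k, p) = 4/k + k/(p*(-3 + p)) (O(k, p) = k/((p*(-3 + p))) + 4/k = k*(1/(p*(-3 + p))) + 4/k = k/(p*(-3 + p)) + 4/k = 4/k + k/(p*(-3 + p)))
H(t, M) = 5 (H(t, M) = 4 - 3/(-3) = 4 - 3*(-⅓) = 4 + 1 = 5)
y(R) = 5
y(11)*(-7 + O(-10, -9)) = 5*(-7 + (4/(-10) - 10/(-9*(-3 - 9)))) = 5*(-7 + (4*(-⅒) - 10*(-⅑)/(-12))) = 5*(-7 + (-⅖ - 10*(-⅑)*(-1/12))) = 5*(-7 + (-⅖ - 5/54)) = 5*(-7 - 133/270) = 5*(-2023/270) = -2023/54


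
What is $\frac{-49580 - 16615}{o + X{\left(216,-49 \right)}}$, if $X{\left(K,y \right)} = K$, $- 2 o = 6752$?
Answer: $\frac{13239}{632} \approx 20.948$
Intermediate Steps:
$o = -3376$ ($o = \left(- \frac{1}{2}\right) 6752 = -3376$)
$\frac{-49580 - 16615}{o + X{\left(216,-49 \right)}} = \frac{-49580 - 16615}{-3376 + 216} = - \frac{66195}{-3160} = \left(-66195\right) \left(- \frac{1}{3160}\right) = \frac{13239}{632}$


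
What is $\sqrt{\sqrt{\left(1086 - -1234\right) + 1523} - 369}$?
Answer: $\sqrt{-369 + 3 \sqrt{427}} \approx 17.522 i$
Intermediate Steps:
$\sqrt{\sqrt{\left(1086 - -1234\right) + 1523} - 369} = \sqrt{\sqrt{\left(1086 + 1234\right) + 1523} - 369} = \sqrt{\sqrt{2320 + 1523} - 369} = \sqrt{\sqrt{3843} - 369} = \sqrt{3 \sqrt{427} - 369} = \sqrt{-369 + 3 \sqrt{427}}$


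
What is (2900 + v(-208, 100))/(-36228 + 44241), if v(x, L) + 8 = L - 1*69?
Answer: 2923/8013 ≈ 0.36478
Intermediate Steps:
v(x, L) = -77 + L (v(x, L) = -8 + (L - 1*69) = -8 + (L - 69) = -8 + (-69 + L) = -77 + L)
(2900 + v(-208, 100))/(-36228 + 44241) = (2900 + (-77 + 100))/(-36228 + 44241) = (2900 + 23)/8013 = 2923*(1/8013) = 2923/8013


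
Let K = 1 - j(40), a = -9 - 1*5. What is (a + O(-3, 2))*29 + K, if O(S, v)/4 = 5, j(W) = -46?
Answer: 221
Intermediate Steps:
O(S, v) = 20 (O(S, v) = 4*5 = 20)
a = -14 (a = -9 - 5 = -14)
K = 47 (K = 1 - 1*(-46) = 1 + 46 = 47)
(a + O(-3, 2))*29 + K = (-14 + 20)*29 + 47 = 6*29 + 47 = 174 + 47 = 221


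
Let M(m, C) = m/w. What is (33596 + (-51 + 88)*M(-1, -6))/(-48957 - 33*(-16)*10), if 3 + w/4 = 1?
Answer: -268805/349416 ≈ -0.76930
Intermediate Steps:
w = -8 (w = -12 + 4*1 = -12 + 4 = -8)
M(m, C) = -m/8 (M(m, C) = m/(-8) = m*(-⅛) = -m/8)
(33596 + (-51 + 88)*M(-1, -6))/(-48957 - 33*(-16)*10) = (33596 + (-51 + 88)*(-⅛*(-1)))/(-48957 - 33*(-16)*10) = (33596 + 37*(⅛))/(-48957 + 528*10) = (33596 + 37/8)/(-48957 + 5280) = (268805/8)/(-43677) = (268805/8)*(-1/43677) = -268805/349416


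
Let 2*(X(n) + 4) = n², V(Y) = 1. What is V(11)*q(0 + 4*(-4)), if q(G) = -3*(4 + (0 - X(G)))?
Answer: 360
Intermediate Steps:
X(n) = -4 + n²/2
q(G) = -24 + 3*G²/2 (q(G) = -3*(4 + (0 - (-4 + G²/2))) = -3*(4 + (0 + (4 - G²/2))) = -3*(4 + (4 - G²/2)) = -3*(8 - G²/2) = -24 + 3*G²/2)
V(11)*q(0 + 4*(-4)) = 1*(-24 + 3*(0 + 4*(-4))²/2) = 1*(-24 + 3*(0 - 16)²/2) = 1*(-24 + (3/2)*(-16)²) = 1*(-24 + (3/2)*256) = 1*(-24 + 384) = 1*360 = 360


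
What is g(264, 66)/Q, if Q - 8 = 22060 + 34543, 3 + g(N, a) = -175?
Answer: -178/56611 ≈ -0.0031443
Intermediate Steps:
g(N, a) = -178 (g(N, a) = -3 - 175 = -178)
Q = 56611 (Q = 8 + (22060 + 34543) = 8 + 56603 = 56611)
g(264, 66)/Q = -178/56611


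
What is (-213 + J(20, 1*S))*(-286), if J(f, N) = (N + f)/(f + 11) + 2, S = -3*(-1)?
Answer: 1864148/31 ≈ 60134.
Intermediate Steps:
S = 3
J(f, N) = 2 + (N + f)/(11 + f) (J(f, N) = (N + f)/(11 + f) + 2 = 2 + (N + f)/(11 + f))
(-213 + J(20, 1*S))*(-286) = (-213 + (22 + 1*3 + 3*20)/(11 + 20))*(-286) = (-213 + (22 + 3 + 60)/31)*(-286) = (-213 + (1/31)*85)*(-286) = (-213 + 85/31)*(-286) = -6518/31*(-286) = 1864148/31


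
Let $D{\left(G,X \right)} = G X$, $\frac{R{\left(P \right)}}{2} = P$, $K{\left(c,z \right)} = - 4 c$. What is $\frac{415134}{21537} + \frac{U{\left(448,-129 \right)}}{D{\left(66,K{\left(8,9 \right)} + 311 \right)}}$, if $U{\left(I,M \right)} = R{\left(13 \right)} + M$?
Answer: $\frac{849117685}{44064702} \approx 19.27$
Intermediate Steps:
$R{\left(P \right)} = 2 P$
$U{\left(I,M \right)} = 26 + M$ ($U{\left(I,M \right)} = 2 \cdot 13 + M = 26 + M$)
$\frac{415134}{21537} + \frac{U{\left(448,-129 \right)}}{D{\left(66,K{\left(8,9 \right)} + 311 \right)}} = \frac{415134}{21537} + \frac{26 - 129}{66 \left(\left(-4\right) 8 + 311\right)} = 415134 \cdot \frac{1}{21537} - \frac{103}{66 \left(-32 + 311\right)} = \frac{46126}{2393} - \frac{103}{66 \cdot 279} = \frac{46126}{2393} - \frac{103}{18414} = \frac{849117685}{44064702}$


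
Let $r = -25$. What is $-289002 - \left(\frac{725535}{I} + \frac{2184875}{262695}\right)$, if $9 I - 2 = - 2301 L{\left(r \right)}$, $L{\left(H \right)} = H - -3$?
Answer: $- \frac{769033733945357}{2659734336} \approx -2.8914 \cdot 10^{5}$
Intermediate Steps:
$L{\left(H \right)} = 3 + H$ ($L{\left(H \right)} = H + 3 = 3 + H$)
$I = \frac{50624}{9}$ ($I = \frac{2}{9} + \frac{\left(-2301\right) \left(3 - 25\right)}{9} = \frac{2}{9} + \frac{\left(-2301\right) \left(-22\right)}{9} = \frac{2}{9} + \frac{1}{9} \cdot 50622 = \frac{2}{9} + \frac{16874}{3} = \frac{50624}{9} \approx 5624.9$)
$-289002 - \left(\frac{725535}{I} + \frac{2184875}{262695}\right) = -289002 - \left(\frac{725535}{\frac{50624}{9}} + \frac{2184875}{262695}\right) = -289002 - \left(725535 \cdot \frac{9}{50624} + 2184875 \cdot \frac{1}{262695}\right) = -289002 - \left(\frac{6529815}{50624} + \frac{436975}{52539}\right) = -289002 - \frac{365191372685}{2659734336} = - \frac{769033733945357}{2659734336}$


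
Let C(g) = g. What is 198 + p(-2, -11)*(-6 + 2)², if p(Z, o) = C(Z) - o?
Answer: 342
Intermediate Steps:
p(Z, o) = Z - o
198 + p(-2, -11)*(-6 + 2)² = 198 + (-2 - 1*(-11))*(-6 + 2)² = 198 + (-2 + 11)*(-4)² = 198 + 9*16 = 198 + 144 = 342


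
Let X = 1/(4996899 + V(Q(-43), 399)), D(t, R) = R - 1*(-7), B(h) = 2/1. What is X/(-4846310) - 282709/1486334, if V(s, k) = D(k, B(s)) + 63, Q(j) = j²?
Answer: -1711581812455489106/8998589509473220335 ≈ -0.19021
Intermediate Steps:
B(h) = 2 (B(h) = 2*1 = 2)
D(t, R) = 7 + R (D(t, R) = R + 7 = 7 + R)
V(s, k) = 72 (V(s, k) = (7 + 2) + 63 = 9 + 63 = 72)
X = 1/4996971 (X = 1/(4996899 + 72) = 1/4996971 ≈ 2.0012e-7)
X/(-4846310) - 282709/1486334 = (1/4996971)/(-4846310) - 282709/1486334 = (1/4996971)*(-1/4846310) - 282709*1/1486334 = -1/24216870527010 - 282709/1486334 = -1711581812455489106/8998589509473220335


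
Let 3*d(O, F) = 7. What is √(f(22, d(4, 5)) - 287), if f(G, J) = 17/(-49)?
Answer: 16*I*√55/7 ≈ 16.951*I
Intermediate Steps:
d(O, F) = 7/3 (d(O, F) = (⅓)*7 = 7/3)
f(G, J) = -17/49 (f(G, J) = 17*(-1/49) = -17/49)
√(f(22, d(4, 5)) - 287) = √(-17/49 - 287) = √(-14080/49) = 16*I*√55/7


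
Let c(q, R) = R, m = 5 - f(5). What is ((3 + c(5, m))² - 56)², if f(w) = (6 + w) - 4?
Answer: 3025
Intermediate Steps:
f(w) = 2 + w
m = -2 (m = 5 - (2 + 5) = 5 - 1*7 = 5 - 7 = -2)
((3 + c(5, m))² - 56)² = ((3 - 2)² - 56)² = (1² - 56)² = (1 - 56)² = (-55)² = 3025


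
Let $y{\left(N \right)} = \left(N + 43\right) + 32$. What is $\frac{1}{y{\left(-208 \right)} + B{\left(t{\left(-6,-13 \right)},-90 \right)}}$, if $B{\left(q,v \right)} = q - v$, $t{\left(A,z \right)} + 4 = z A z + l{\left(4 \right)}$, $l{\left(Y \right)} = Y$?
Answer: $- \frac{1}{1057} \approx -0.00094607$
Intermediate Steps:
$t{\left(A,z \right)} = A z^{2}$ ($t{\left(A,z \right)} = -4 + \left(z A z + 4\right) = -4 + \left(A z z + 4\right) = -4 + \left(A z^{2} + 4\right) = -4 + \left(4 + A z^{2}\right) = A z^{2}$)
$y{\left(N \right)} = 75 + N$ ($y{\left(N \right)} = \left(43 + N\right) + 32 = 75 + N$)
$\frac{1}{y{\left(-208 \right)} + B{\left(t{\left(-6,-13 \right)},-90 \right)}} = \frac{1}{\left(75 - 208\right) - \left(-90 + 6 \left(-13\right)^{2}\right)} = \frac{1}{-133 + \left(\left(-6\right) 169 + 90\right)} = \frac{1}{-133 + \left(-1014 + 90\right)} = \frac{1}{-133 - 924} = \frac{1}{-1057} = - \frac{1}{1057}$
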